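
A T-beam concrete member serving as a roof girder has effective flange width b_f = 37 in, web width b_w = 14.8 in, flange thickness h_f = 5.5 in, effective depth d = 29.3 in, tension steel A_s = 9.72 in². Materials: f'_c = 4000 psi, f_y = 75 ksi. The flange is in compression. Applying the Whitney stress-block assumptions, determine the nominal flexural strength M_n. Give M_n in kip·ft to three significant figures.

M_n ≈ 1600 kip·ft

Tension: T = A_s f_y = 9.72 × 75 = 729 kips.
Try a within the flange: a = T/(0.85 f'_c b_f) = 729/(0.85 × 4 × 37) = 5.795 in.
a = 5.795 > h_f = 5.5 in: the block extends into the web. Split into flange-overhang and web parts.
C_f = 0.85 f'_c (b_f − b_w) h_f = 0.85 × 4 × (37 − 14.8) × 5.5 = 415.1 kips.
Remaining web compression depth: a_w = (T − C_f)/(0.85 f'_c b_w) = (729 − 415.1)/(0.85 × 4 × 14.8) = 6.238 in.
M_n = C_f(d − h_f/2) + (T − C_f)(d − a_w/2) = 415.1 × (29.3 − 2.75) + 313.9 × (29.3 − 3.119) = 11020.9 + 8218.2 = 19239.1 kip·in.
M_n = 19239.1/12 = 1603.26 kip·ft.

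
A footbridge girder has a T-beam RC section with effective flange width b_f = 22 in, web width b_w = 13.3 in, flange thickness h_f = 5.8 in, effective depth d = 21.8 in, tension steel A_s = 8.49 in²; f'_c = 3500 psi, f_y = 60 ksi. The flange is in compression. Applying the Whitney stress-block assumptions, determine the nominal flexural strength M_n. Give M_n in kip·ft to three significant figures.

Tension: T = A_s f_y = 8.49 × 60 = 509.4 kips.
Try a within the flange: a = T/(0.85 f'_c b_f) = 509.4/(0.85 × 3.5 × 22) = 7.783 in.
a = 7.783 > h_f = 5.8 in: the block extends into the web. Split into flange-overhang and web parts.
C_f = 0.85 f'_c (b_f − b_w) h_f = 0.85 × 3.5 × (22 − 13.3) × 5.8 = 150.1 kips.
Remaining web compression depth: a_w = (T − C_f)/(0.85 f'_c b_w) = (509.4 − 150.1)/(0.85 × 3.5 × 13.3) = 9.081 in.
M_n = C_f(d − h_f/2) + (T − C_f)(d − a_w/2) = 150.1 × (21.8 − 2.9) + 359.3 × (21.8 − 4.5405) = 2836.9 + 6201.3 = 9038.2 kip·in.
M_n = 9038.2/12 = 753.18 kip·ft.

M_n ≈ 753 kip·ft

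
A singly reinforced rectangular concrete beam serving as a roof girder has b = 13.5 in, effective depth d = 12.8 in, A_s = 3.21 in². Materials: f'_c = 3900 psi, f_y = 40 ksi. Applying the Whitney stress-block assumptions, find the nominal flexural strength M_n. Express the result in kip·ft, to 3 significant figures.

T = A_s f_y = 3.21 × 40 = 128.4 kips.
a = T/(0.85 f'_c b) = 128.4/(0.85 × 3.9 × 13.5) = 2.869 in.
M_n = T(d − a/2) = 128.4 × (12.8 − 1.4345) = 1459.3 kip·in = 1459.3/12 = 121.61 kip·ft.

M_n ≈ 122 kip·ft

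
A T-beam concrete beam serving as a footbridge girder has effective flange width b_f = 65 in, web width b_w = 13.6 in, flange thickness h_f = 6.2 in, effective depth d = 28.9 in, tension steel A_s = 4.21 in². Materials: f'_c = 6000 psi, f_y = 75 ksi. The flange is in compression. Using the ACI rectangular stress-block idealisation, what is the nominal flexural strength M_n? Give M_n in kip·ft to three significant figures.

Tension: T = A_s f_y = 4.21 × 75 = 315.75 kips.
Try a within the flange: a = T/(0.85 f'_c b_f) = 315.75/(0.85 × 6 × 65) = 0.952 in.
Since a = 0.952 ≤ h_f = 6.2 in, the stress block lies entirely in the flange; analyse as a rectangular beam of width b_f.
M_n = T(d − a/2) = 315.75 × (28.9 − 0.476) = 8974.9 kip·in.
M_n = 8974.9/12 = 747.91 kip·ft.

M_n ≈ 748 kip·ft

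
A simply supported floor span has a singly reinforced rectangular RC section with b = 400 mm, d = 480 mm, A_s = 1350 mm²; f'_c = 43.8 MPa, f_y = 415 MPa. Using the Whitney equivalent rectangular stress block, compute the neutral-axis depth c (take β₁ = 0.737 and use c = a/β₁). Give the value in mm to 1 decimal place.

T = A_s f_y = 1350 × 415 = 560250 N = 560.25 kN.
Setting C = 0.85 f'_c a b equal to T: a = 560250/(0.85 × 43.8 × 400) = 37.621 mm.
With β₁ = 0.737, c = a/β₁ = 37.621/0.737 = 51.0 mm.

c ≈ 51.0 mm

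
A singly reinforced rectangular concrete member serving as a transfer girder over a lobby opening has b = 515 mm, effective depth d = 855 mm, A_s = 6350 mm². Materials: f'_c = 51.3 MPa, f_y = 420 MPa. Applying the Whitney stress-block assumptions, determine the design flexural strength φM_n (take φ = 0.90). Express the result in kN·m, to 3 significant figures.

T = A_s f_y = 6350 × 420 = 2667000 N = 2667 kN.
From C = T: a = T/(0.85 f'_c b) = 2667000/(0.85 × 51.3 × 515) = 118.76 mm.
M_n = T(d − a/2) = 2667 kN × (855 − 59.38) mm = 2121.92 kN·m.
φM_n = 0.90 × 2121.92 = 1909.73 kN·m.

φM_n ≈ 1910 kN·m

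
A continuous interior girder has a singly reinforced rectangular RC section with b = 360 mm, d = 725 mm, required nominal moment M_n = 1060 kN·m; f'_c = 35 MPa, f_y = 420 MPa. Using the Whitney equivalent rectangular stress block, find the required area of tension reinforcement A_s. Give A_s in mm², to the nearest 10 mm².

With M_n = 0.85 f'_c a b (d − a/2), solve the quadratic for a:
a = d − √(d² − 2M_n/(0.85 f'_c b)) = 725 − √(725² − 2 × 1060×10⁶/(0.85 × 35 × 360)) = 152.57 mm.
A_s = 0.85 f'_c a b / f_y = 0.85 × 35 × 152.57 × 360 / 420 = 3890.5 mm².

A_s ≈ 3890 mm²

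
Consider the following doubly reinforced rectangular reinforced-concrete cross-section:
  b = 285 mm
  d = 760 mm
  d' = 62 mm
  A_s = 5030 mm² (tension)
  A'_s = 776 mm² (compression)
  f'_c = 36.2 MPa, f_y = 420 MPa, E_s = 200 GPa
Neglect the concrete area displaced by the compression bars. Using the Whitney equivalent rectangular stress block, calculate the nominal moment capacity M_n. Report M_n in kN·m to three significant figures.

Assume both tension and compression steel yield.
Net tension couple steel: A_s − A'_s = 4254 mm².
a = (A_s − A'_s) f_y / (0.85 f'_c b) = 1786680/(0.85 × 36.2 × 285) = 203.74 mm.
c = a/β₁ = 203.74/0.791 = 257.57 mm; ε'_s = 0.003(c − d')/c = 0.0023 ≥ f_y/E_s = 0.0021, so compression steel does yield.
M_n = (A_s − A'_s) f_y (d − a/2) + A'_s f_y (d − d') = [1786680 × (760 − 101.87) + 325920 × (760 − 62)] × 10⁻⁶ = 1175.87 + 227.49 = 1403.36 kN·m.

M_n ≈ 1400 kN·m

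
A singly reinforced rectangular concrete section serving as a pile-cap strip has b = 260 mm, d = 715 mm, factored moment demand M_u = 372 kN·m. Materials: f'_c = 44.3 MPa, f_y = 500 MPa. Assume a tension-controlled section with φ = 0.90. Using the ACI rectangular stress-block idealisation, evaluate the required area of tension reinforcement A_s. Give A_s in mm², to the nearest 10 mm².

M_n = M_u/φ = 372/0.90 = 413.333 kN·m.
With M_n = 0.85 f'_c a b (d − a/2), solve the quadratic for a:
a = d − √(d² − 2M_n/(0.85 f'_c b)) = 715 − √(715² − 2 × 413.333×10⁶/(0.85 × 44.3 × 260)) = 61.71 mm.
A_s = 0.85 f'_c a b / f_y = 0.85 × 44.3 × 61.71 × 260 / 500 = 1208.3 mm².

A_s ≈ 1210 mm²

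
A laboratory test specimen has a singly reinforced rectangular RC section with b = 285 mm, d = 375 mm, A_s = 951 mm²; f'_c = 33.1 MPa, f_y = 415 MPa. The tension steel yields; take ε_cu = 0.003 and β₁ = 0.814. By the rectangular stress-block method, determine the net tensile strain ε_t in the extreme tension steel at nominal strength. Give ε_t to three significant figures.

a = A_s f_y/(0.85 f'_c b) = 49.22 mm.
β₁ = 0.814, so c = a/β₁ = 49.22/0.814 = 60.47 mm.
From the linear strain diagram with ε_cu = 0.003: ε_t = 0.003 (d − c)/c = 0.003 × (375 − 60.47)/60.47 = 0.0156.
Since ε_t ≥ 0.005, the section is tension-controlled.

ε_t ≈ 0.0156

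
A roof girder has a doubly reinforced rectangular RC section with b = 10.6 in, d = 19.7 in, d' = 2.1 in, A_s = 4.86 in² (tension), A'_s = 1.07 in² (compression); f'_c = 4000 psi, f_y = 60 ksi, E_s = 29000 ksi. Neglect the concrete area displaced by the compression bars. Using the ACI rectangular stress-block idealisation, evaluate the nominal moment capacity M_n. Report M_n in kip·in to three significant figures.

Assume both steels yield.
a = (A_s − A'_s) f_y/(0.85 f'_c b) = (4.86 − 1.07) × 60/(0.85 × 4 × 10.6) = 6.310 in.
c = a/β₁ = 6.310/0.85 = 7.424 in; ε'_s = 0.003(c − d')/c = 0.0022 ≥ ε_y = 0.0021, so the compression steel yields.
M_n = (A_s − A'_s) f_y (d − a/2) + A'_s f_y (d − d') = 227.4 × (19.7 − 3.155) + 64.2 × (19.7 − 2.1) = 3762.3 + 1129.9 = 4892.2 kip·in.

M_n ≈ 4890 kip·in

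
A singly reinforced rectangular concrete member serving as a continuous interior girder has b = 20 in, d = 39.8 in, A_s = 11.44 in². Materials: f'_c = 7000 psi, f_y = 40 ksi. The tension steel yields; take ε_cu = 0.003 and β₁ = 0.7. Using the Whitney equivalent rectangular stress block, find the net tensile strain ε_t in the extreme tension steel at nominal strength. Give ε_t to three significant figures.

a = A_s f_y/(0.85 f'_c b) = 3.845 in.
β₁ = 0.7, so c = a/β₁ = 3.845/0.7 = 5.493 in.
From the linear strain diagram with ε_cu = 0.003: ε_t = 0.003 (d − c)/c = 0.003 × (39.8 − 5.493)/5.493 = 0.0187.
Since ε_t ≥ 0.005, the section is tension-controlled.

ε_t ≈ 0.0187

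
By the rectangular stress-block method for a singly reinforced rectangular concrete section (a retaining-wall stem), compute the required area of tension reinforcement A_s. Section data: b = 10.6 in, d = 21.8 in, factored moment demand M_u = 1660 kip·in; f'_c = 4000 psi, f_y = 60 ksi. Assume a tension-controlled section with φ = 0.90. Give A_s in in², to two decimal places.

A_s ≈ 1.50 in²

M_n = M_u/φ = 1660/0.90 = 1844.44 kip·in.
From M_n = 0.85 f'_c a b (d − a/2):
a = d − √(d² − 2M_n/(0.85 f'_c b)) = 21.8 − √(21.8² − 2 × 1844.44/(0.85 × 4 × 10.6)) = 2.490 in.
A_s = 0.85 f'_c a b / f_y = 0.85 × 4 × 2.490 × 10.6 / 60 = 1.496 in².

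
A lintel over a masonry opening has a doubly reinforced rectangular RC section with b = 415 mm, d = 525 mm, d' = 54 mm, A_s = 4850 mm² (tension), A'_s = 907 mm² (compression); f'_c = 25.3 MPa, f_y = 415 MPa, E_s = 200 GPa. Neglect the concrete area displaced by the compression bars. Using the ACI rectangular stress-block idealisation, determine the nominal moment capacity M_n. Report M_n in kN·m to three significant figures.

M_n ≈ 886 kN·m

Assume both tension and compression steel yield.
Net tension couple steel: A_s − A'_s = 3943 mm².
a = (A_s − A'_s) f_y / (0.85 f'_c b) = 1636345/(0.85 × 25.3 × 415) = 183.35 mm.
c = a/β₁ = 183.35/0.85 = 215.71 mm; ε'_s = 0.003(c − d')/c = 0.0022 ≥ f_y/E_s = 0.0021, so compression steel does yield.
M_n = (A_s − A'_s) f_y (d − a/2) + A'_s f_y (d − d') = [1636345 × (525 − 91.675) + 376405 × (525 − 54)] × 10⁻⁶ = 709.07 + 177.29 = 886.36 kN·m.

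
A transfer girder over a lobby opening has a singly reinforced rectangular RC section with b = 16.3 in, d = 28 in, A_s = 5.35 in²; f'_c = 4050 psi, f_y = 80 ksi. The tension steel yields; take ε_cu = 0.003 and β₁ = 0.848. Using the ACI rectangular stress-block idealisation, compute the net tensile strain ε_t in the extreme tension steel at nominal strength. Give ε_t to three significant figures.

a = A_s f_y/(0.85 f'_c b) = 7.627 in.
β₁ = 0.848, so c = a/β₁ = 7.627/0.848 = 8.994 in.
From the linear strain diagram with ε_cu = 0.003: ε_t = 0.003 (d − c)/c = 0.003 × (28 − 8.994)/8.994 = 0.00634.
Since ε_t ≥ 0.005, the section is tension-controlled.

ε_t ≈ 0.00634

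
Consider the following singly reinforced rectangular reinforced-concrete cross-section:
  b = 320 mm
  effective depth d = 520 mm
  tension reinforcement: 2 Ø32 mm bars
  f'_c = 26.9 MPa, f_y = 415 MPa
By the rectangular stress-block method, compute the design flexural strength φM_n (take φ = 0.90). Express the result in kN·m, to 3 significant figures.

φM_n ≈ 285 kN·m

A_s = 2 × 804 = 1608 mm².
T = A_s f_y = 1608 × 415 = 667320 N = 667.32 kN.
From C = T: a = T/(0.85 f'_c b) = 667320/(0.85 × 26.9 × 320) = 91.20 mm.
M_n = T(d − a/2) = 667.32 kN × (520 − 45.6) mm = 316.58 kN·m.
φM_n = 0.90 × 316.58 = 284.92 kN·m.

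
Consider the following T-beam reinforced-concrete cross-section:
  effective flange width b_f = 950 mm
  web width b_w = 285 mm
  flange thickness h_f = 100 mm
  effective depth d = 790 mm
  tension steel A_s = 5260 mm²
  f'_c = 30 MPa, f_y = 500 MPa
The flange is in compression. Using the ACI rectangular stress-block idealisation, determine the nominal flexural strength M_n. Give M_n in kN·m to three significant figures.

M_n ≈ 1930 kN·m

Tension: T = A_s f_y = 5260 × 500 = 2630000 N.
Try a within the flange: a = T/(0.85 f'_c b_f) = 2630000/(0.85 × 30 × 950) = 108.57 mm.
a = 108.57 > h_f = 100 mm: the block extends into the web. Split into flange-overhang and web parts.
C_f = 0.85 f'_c (b_f − b_w) h_f = 0.85 × 30 × (950 − 285) × 100 = 1695750 N.
Remaining web compression depth: a_w = (T − C_f)/(0.85 f'_c b_w) = (2630000 − 1695750)/(0.85 × 30 × 285) = 128.55 mm.
M_n = C_f(d − h_f/2) + (T − C_f)(d − a_w/2) = 1695750 × (790 − 50) + 934250 × (790 − 64.275) = 1254.86 + 678.01 = 1932.87 × 10⁶ N·mm.
M_n = 1932.87 kN·m.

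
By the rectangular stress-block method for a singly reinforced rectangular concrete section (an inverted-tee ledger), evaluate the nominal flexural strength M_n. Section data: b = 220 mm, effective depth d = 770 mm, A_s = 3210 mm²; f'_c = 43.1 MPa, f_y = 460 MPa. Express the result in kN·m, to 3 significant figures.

T = A_s f_y = 3210 × 460 = 1476600 N = 1476.6 kN.
From C = T: a = T/(0.85 f'_c b) = 1476600/(0.85 × 43.1 × 220) = 183.21 mm.
M_n = T(d − a/2) = 1476.6 kN × (770 − 91.605) mm = 1001.72 kN·m.

M_n ≈ 1000 kN·m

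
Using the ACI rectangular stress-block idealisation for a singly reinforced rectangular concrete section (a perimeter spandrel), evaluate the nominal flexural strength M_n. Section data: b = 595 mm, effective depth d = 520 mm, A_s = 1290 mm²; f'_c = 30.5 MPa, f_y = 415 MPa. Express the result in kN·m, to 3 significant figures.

M_n ≈ 269 kN·m

T = A_s f_y = 1290 × 415 = 535350 N = 535.35 kN.
From C = T: a = T/(0.85 f'_c b) = 535350/(0.85 × 30.5 × 595) = 34.71 mm.
M_n = T(d − a/2) = 535.35 kN × (520 − 17.355) mm = 269.09 kN·m.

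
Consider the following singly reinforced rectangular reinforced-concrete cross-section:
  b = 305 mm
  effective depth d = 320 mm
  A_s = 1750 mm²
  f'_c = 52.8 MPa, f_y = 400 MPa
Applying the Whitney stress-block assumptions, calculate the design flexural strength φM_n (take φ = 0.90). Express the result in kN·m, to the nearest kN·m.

φM_n ≈ 185 kN·m

T = A_s f_y = 1750 × 400 = 700000 N = 700 kN.
From C = T: a = T/(0.85 f'_c b) = 700000/(0.85 × 52.8 × 305) = 51.14 mm.
M_n = T(d − a/2) = 700 kN × (320 − 25.57) mm = 206.10 kN·m.
φM_n = 0.90 × 206.10 = 185.49 kN·m.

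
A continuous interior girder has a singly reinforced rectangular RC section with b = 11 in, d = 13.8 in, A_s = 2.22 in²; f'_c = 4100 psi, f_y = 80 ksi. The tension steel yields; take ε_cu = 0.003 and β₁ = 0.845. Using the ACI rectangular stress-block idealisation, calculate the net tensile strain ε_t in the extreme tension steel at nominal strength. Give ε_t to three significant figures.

a = A_s f_y/(0.85 f'_c b) = 4.633 in.
β₁ = 0.845, so c = a/β₁ = 4.633/0.845 = 5.483 in.
From the linear strain diagram with ε_cu = 0.003: ε_t = 0.003 (d − c)/c = 0.003 × (13.8 − 5.483)/5.483 = 0.00455.
ε_t is between 0.004 and 0.005 — transition zone.

ε_t ≈ 0.00455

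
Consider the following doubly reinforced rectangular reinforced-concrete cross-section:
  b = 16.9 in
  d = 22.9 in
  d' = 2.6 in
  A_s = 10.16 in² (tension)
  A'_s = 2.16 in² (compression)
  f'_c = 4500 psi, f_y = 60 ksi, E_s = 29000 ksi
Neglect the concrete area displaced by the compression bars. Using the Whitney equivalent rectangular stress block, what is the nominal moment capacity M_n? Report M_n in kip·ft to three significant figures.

M_n ≈ 987 kip·ft

Assume both steels yield.
a = (A_s − A'_s) f_y/(0.85 f'_c b) = (10.16 − 2.16) × 60/(0.85 × 4.5 × 16.9) = 7.425 in.
c = a/β₁ = 7.425/0.825 = 9.000 in; ε'_s = 0.003(c − d')/c = 0.0021 ≥ ε_y = 0.0021, so the compression steel yields.
M_n = (A_s − A'_s) f_y (d − a/2) + A'_s f_y (d − d') = 480 × (22.9 − 3.7125) + 129.6 × (22.9 − 2.6) = 9210.0 + 2630.9 = 11840.9 kip·in = 11840.9/12 = 986.74 kip·ft.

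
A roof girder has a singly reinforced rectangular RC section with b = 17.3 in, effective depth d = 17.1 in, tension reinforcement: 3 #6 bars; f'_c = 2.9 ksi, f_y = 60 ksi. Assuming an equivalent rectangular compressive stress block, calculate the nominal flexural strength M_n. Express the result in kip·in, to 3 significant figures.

A_s = 3 × 0.44 = 1.32 in².
T = A_s f_y = 1.32 × 60 = 79.2 kips.
a = T/(0.85 f'_c b) = 79.2/(0.85 × 2.9 × 17.3) = 1.857 in.
M_n = T(d − a/2) = 79.2 × (17.1 − 0.9285) = 1280.8 kip·in.

M_n ≈ 1280 kip·in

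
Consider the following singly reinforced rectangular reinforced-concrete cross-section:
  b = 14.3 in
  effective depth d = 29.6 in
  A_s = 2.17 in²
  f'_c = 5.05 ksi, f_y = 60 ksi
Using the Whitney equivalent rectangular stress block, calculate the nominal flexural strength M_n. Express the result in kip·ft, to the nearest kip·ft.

T = A_s f_y = 2.17 × 60 = 130.2 kips.
a = T/(0.85 f'_c b) = 130.2/(0.85 × 5.05 × 14.3) = 2.121 in.
M_n = T(d − a/2) = 130.2 × (29.6 − 1.0605) = 3715.8 kip·in = 3715.8/12 = 309.65 kip·ft.

M_n ≈ 310 kip·ft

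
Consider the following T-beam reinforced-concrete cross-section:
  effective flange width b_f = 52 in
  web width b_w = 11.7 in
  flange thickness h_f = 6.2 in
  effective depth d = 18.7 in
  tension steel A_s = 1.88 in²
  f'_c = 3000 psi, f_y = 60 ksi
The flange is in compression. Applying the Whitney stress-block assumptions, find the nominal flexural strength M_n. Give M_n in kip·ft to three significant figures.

M_n ≈ 172 kip·ft

Tension: T = A_s f_y = 1.88 × 60 = 112.8 kips.
Try a within the flange: a = T/(0.85 f'_c b_f) = 112.8/(0.85 × 3 × 52) = 0.851 in.
Since a = 0.851 ≤ h_f = 6.2 in, the stress block lies entirely in the flange; analyse as a rectangular beam of width b_f.
M_n = T(d − a/2) = 112.8 × (18.7 − 0.4255) = 2061.4 kip·in.
M_n = 2061.4/12 = 171.78 kip·ft.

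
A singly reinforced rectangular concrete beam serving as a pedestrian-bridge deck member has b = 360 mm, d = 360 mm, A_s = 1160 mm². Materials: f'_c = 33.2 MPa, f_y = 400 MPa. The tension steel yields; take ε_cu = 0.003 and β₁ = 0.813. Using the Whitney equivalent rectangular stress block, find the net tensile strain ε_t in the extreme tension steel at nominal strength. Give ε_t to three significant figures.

ε_t ≈ 0.0162

a = A_s f_y/(0.85 f'_c b) = 45.67 mm.
β₁ = 0.813, so c = a/β₁ = 45.67/0.813 = 56.17 mm.
From the linear strain diagram with ε_cu = 0.003: ε_t = 0.003 (d − c)/c = 0.003 × (360 − 56.17)/56.17 = 0.0162.
Since ε_t ≥ 0.005, the section is tension-controlled.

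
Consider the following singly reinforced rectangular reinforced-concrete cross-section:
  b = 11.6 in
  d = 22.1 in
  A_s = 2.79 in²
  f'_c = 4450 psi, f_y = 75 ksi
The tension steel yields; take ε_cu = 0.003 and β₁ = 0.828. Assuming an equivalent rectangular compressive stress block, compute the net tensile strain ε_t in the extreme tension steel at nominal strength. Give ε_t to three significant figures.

ε_t ≈ 0.00851

a = A_s f_y/(0.85 f'_c b) = 4.769 in.
β₁ = 0.828, so c = a/β₁ = 4.769/0.828 = 5.760 in.
From the linear strain diagram with ε_cu = 0.003: ε_t = 0.003 (d − c)/c = 0.003 × (22.1 − 5.760)/5.760 = 0.00851.
Since ε_t ≥ 0.005, the section is tension-controlled.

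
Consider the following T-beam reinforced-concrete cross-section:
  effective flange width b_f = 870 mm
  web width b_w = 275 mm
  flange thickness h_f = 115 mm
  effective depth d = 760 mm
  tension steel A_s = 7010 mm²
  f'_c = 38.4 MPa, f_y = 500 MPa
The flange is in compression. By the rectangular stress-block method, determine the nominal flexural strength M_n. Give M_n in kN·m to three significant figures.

Tension: T = A_s f_y = 7010 × 500 = 3505000 N.
Try a within the flange: a = T/(0.85 f'_c b_f) = 3505000/(0.85 × 38.4 × 870) = 123.43 mm.
a = 123.43 > h_f = 115 mm: the block extends into the web. Split into flange-overhang and web parts.
C_f = 0.85 f'_c (b_f − b_w) h_f = 0.85 × 38.4 × (870 − 275) × 115 = 2233392 N.
Remaining web compression depth: a_w = (T − C_f)/(0.85 f'_c b_w) = (3505000 − 2233392)/(0.85 × 38.4 × 275) = 141.67 mm.
M_n = C_f(d − h_f/2) + (T − C_f)(d − a_w/2) = 2233392 × (760 − 57.5) + 1271608 × (760 − 70.835) = 1568.96 + 876.35 = 2445.31 × 10⁶ N·mm.
M_n = 2445.31 kN·m.

M_n ≈ 2450 kN·m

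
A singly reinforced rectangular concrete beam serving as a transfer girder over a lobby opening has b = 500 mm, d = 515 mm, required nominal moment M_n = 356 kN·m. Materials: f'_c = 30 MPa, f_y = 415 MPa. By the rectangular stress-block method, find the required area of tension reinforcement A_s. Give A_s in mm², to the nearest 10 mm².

With M_n = 0.85 f'_c a b (d − a/2), solve the quadratic for a:
a = d − √(d² − 2M_n/(0.85 f'_c b)) = 515 − √(515² − 2 × 356×10⁶/(0.85 × 30 × 500)) = 57.42 mm.
A_s = 0.85 f'_c a b / f_y = 0.85 × 30 × 57.42 × 500 / 415 = 1764.1 mm².

A_s ≈ 1760 mm²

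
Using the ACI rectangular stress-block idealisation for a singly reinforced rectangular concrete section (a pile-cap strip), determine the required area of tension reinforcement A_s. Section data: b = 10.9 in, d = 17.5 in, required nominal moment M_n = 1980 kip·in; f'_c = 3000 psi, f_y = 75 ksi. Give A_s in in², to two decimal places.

From M_n = 0.85 f'_c a b (d − a/2):
a = d − √(d² − 2M_n/(0.85 f'_c b)) = 17.5 − √(17.5² − 2 × 1980/(0.85 × 3 × 10.9)) = 4.702 in.
A_s = 0.85 f'_c a b / f_y = 0.85 × 3 × 4.702 × 10.9 / 75 = 1.743 in².

A_s ≈ 1.74 in²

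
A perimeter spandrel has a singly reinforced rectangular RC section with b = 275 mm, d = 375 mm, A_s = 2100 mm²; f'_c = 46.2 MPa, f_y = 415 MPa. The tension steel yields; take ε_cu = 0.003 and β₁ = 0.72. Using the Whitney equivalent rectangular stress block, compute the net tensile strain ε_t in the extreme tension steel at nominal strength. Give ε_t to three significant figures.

ε_t ≈ 0.00704

a = A_s f_y/(0.85 f'_c b) = 80.70 mm.
β₁ = 0.72, so c = a/β₁ = 80.70/0.72 = 112.08 mm.
From the linear strain diagram with ε_cu = 0.003: ε_t = 0.003 (d − c)/c = 0.003 × (375 − 112.08)/112.08 = 0.00704.
Since ε_t ≥ 0.005, the section is tension-controlled.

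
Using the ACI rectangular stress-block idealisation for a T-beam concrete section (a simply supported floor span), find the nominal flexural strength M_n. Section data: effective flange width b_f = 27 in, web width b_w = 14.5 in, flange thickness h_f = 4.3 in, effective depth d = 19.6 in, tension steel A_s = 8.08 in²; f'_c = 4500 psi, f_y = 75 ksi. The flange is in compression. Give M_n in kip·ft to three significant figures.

M_n ≈ 833 kip·ft

Tension: T = A_s f_y = 8.08 × 75 = 606 kips.
Try a within the flange: a = T/(0.85 f'_c b_f) = 606/(0.85 × 4.5 × 27) = 5.868 in.
a = 5.868 > h_f = 4.3 in: the block extends into the web. Split into flange-overhang and web parts.
C_f = 0.85 f'_c (b_f − b_w) h_f = 0.85 × 4.5 × (27 − 14.5) × 4.3 = 205.6 kips.
Remaining web compression depth: a_w = (T − C_f)/(0.85 f'_c b_w) = (606 − 205.6)/(0.85 × 4.5 × 14.5) = 7.219 in.
M_n = C_f(d − h_f/2) + (T − C_f)(d − a_w/2) = 205.6 × (19.6 − 2.15) + 400.4 × (19.6 − 3.6095) = 3587.7 + 6402.6 = 9990.3 kip·in.
M_n = 9990.3/12 = 832.53 kip·ft.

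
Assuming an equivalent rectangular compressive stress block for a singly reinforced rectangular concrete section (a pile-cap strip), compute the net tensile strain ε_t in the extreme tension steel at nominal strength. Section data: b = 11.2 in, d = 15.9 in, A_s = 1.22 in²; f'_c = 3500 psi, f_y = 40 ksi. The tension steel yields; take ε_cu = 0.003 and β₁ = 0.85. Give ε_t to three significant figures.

a = A_s f_y/(0.85 f'_c b) = 1.465 in.
β₁ = 0.85, so c = a/β₁ = 1.465/0.85 = 1.724 in.
From the linear strain diagram with ε_cu = 0.003: ε_t = 0.003 (d − c)/c = 0.003 × (15.9 − 1.724)/1.724 = 0.0247.
Since ε_t ≥ 0.005, the section is tension-controlled.

ε_t ≈ 0.0247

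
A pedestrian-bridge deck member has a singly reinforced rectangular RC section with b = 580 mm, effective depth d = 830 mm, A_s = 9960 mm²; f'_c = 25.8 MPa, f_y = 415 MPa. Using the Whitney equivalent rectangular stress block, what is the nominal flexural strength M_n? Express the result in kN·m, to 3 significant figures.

T = A_s f_y = 9960 × 415 = 4133400 N = 4133.4 kN.
From C = T: a = T/(0.85 f'_c b) = 4133400/(0.85 × 25.8 × 580) = 324.97 mm.
M_n = T(d − a/2) = 4133.4 kN × (830 − 162.485) mm = 2759.11 kN·m.

M_n ≈ 2760 kN·m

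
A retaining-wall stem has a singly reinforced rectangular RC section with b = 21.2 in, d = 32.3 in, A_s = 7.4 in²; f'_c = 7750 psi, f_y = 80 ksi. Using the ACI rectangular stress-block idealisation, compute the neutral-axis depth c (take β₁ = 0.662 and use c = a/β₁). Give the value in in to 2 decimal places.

c ≈ 6.40 in

T = A_s f_y = 7.4 × 80 = 592 kips.
a = T/(0.85 f'_c b) = 592/(0.85 × 7.75 × 21.2) = 4.2390 in.
With β₁ = 0.662, c = a/β₁ = 4.2390/0.662 = 6.40 in.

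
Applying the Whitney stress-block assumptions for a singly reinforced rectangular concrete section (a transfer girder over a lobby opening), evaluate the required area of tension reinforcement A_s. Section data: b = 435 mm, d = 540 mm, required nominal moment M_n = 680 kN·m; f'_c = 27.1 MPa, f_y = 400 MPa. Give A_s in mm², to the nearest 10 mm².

With M_n = 0.85 f'_c a b (d − a/2), solve the quadratic for a:
a = d − √(d² − 2M_n/(0.85 f'_c b)) = 540 − √(540² − 2 × 680×10⁶/(0.85 × 27.1 × 435)) = 145.19 mm.
A_s = 0.85 f'_c a b / f_y = 0.85 × 27.1 × 145.19 × 435 / 400 = 3637.1 mm².

A_s ≈ 3640 mm²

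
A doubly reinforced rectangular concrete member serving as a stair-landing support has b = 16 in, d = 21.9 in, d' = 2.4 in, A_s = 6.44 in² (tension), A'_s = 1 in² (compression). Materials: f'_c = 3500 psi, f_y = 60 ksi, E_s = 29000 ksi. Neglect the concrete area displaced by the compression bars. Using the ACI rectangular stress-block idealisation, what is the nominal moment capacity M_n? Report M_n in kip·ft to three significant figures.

M_n ≈ 600 kip·ft

Assume both steels yield.
a = (A_s − A'_s) f_y/(0.85 f'_c b) = (6.44 − 1) × 60/(0.85 × 3.5 × 16) = 6.857 in.
c = a/β₁ = 6.857/0.85 = 8.067 in; ε'_s = 0.003(c − d')/c = 0.0021 ≥ ε_y = 0.0021, so the compression steel yields.
M_n = (A_s − A'_s) f_y (d − a/2) + A'_s f_y (d − d') = 326.4 × (21.9 − 3.4285) + 60 × (21.9 − 2.4) = 6029.1 + 1170.0 = 7199.1 kip·in = 7199.1/12 = 599.93 kip·ft.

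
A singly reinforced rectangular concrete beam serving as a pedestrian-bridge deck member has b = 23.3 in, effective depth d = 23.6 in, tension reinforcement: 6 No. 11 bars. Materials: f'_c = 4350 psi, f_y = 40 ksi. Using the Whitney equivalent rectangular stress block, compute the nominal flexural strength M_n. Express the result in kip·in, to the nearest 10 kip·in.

A_s = 6 × 1.56 = 9.36 in².
T = A_s f_y = 9.36 × 40 = 374.4 kips.
a = T/(0.85 f'_c b) = 374.4/(0.85 × 4.35 × 23.3) = 4.346 in.
M_n = T(d − a/2) = 374.4 × (23.6 − 2.173) = 8022.3 kip·in.

M_n ≈ 8020 kip·in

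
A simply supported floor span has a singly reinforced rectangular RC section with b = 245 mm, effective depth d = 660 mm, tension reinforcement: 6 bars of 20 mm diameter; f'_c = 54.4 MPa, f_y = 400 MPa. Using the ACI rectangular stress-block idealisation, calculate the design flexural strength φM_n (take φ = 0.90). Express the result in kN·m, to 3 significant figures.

A_s = 6 × 314 = 1884 mm².
T = A_s f_y = 1884 × 400 = 753600 N = 753.6 kN.
From C = T: a = T/(0.85 f'_c b) = 753600/(0.85 × 54.4 × 245) = 66.52 mm.
M_n = T(d − a/2) = 753.6 kN × (660 − 33.26) mm = 472.31 kN·m.
φM_n = 0.90 × 472.31 = 425.08 kN·m.

φM_n ≈ 425 kN·m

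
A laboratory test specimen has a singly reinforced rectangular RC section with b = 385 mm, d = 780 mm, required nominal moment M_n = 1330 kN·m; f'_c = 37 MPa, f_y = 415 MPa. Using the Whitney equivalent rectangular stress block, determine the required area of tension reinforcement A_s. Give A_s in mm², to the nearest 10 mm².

A_s ≈ 4570 mm²

With M_n = 0.85 f'_c a b (d − a/2), solve the quadratic for a:
a = d − √(d² − 2M_n/(0.85 f'_c b)) = 780 − √(780² − 2 × 1330×10⁶/(0.85 × 37 × 385)) = 156.53 mm.
A_s = 0.85 f'_c a b / f_y = 0.85 × 37 × 156.53 × 385 / 415 = 4567.0 mm².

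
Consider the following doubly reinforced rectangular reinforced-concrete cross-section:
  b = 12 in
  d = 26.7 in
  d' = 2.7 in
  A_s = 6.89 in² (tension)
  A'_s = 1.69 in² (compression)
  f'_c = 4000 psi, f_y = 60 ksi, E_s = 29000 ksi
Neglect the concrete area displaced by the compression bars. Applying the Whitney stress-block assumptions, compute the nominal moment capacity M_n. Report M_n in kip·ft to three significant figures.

M_n ≈ 798 kip·ft

Assume both steels yield.
a = (A_s − A'_s) f_y/(0.85 f'_c b) = (6.89 − 1.69) × 60/(0.85 × 4 × 12) = 7.647 in.
c = a/β₁ = 7.647/0.85 = 8.996 in; ε'_s = 0.003(c − d')/c = 0.0021 ≥ ε_y = 0.0021, so the compression steel yields.
M_n = (A_s − A'_s) f_y (d − a/2) + A'_s f_y (d − d') = 312 × (26.7 − 3.8235) + 101.4 × (26.7 − 2.7) = 7137.5 + 2433.6 = 9571.1 kip·in = 9571.1/12 = 797.59 kip·ft.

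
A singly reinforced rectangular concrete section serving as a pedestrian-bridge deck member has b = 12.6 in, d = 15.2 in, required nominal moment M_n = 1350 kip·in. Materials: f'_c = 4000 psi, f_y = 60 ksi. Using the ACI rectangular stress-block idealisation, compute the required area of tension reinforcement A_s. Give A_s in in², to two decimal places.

From M_n = 0.85 f'_c a b (d − a/2):
a = d − √(d² − 2M_n/(0.85 f'_c b)) = 15.2 − √(15.2² − 2 × 1350/(0.85 × 4 × 12.6)) = 2.238 in.
A_s = 0.85 f'_c a b / f_y = 0.85 × 4 × 2.238 × 12.6 / 60 = 1.598 in².

A_s ≈ 1.60 in²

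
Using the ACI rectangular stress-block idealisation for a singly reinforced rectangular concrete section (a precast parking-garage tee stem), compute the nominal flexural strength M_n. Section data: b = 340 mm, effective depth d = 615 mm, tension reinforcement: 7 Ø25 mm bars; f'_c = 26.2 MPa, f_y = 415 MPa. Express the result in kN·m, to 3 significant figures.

M_n ≈ 743 kN·m

A_s = 7 × 491 = 3437 mm².
T = A_s f_y = 3437 × 415 = 1426355 N = 1426.355 kN.
From C = T: a = T/(0.85 f'_c b) = 1426355/(0.85 × 26.2 × 340) = 188.38 mm.
M_n = T(d − a/2) = 1426.355 kN × (615 − 94.19) mm = 742.86 kN·m.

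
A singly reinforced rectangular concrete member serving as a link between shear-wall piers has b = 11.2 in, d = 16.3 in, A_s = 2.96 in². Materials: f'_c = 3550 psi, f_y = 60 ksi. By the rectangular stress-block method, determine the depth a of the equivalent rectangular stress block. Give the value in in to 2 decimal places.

T = A_s f_y = 2.96 × 60 = 177.6 kips.
a = T/(0.85 f'_c b) = 177.6/(0.85 × 3.55 × 11.2) = 5.26 in.

a ≈ 5.26 in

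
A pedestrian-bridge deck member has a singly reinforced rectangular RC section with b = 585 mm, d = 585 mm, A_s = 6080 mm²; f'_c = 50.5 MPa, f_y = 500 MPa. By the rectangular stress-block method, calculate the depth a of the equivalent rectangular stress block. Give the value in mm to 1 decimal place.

a ≈ 121.1 mm

T = A_s f_y = 6080 × 500 = 3040000 N = 3040 kN.
Setting C = 0.85 f'_c a b equal to T: a = 3040000/(0.85 × 50.5 × 585) = 121.1 mm.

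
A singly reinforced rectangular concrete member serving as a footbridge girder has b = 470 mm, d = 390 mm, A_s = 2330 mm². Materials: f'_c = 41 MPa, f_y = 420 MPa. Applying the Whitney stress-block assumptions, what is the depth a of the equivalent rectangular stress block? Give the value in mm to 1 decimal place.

T = A_s f_y = 2330 × 420 = 978600 N = 978.6 kN.
Setting C = 0.85 f'_c a b equal to T: a = 978600/(0.85 × 41 × 470) = 59.7 mm.

a ≈ 59.7 mm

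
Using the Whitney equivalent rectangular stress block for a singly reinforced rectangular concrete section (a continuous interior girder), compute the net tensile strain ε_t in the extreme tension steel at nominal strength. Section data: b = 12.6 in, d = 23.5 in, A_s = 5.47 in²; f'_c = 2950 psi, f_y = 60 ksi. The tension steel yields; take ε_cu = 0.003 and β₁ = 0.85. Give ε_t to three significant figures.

a = A_s f_y/(0.85 f'_c b) = 10.388 in.
β₁ = 0.85, so c = a/β₁ = 10.388/0.85 = 12.221 in.
From the linear strain diagram with ε_cu = 0.003: ε_t = 0.003 (d − c)/c = 0.003 × (23.5 − 12.221)/12.221 = 0.00277.
ε_t < 0.004 — the section is over-reinforced for flexure under ACI limits.

ε_t ≈ 0.00277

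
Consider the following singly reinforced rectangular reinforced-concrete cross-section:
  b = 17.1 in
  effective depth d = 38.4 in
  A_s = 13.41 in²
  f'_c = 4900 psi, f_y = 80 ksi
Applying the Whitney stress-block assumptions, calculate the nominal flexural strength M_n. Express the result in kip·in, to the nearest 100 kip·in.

T = A_s f_y = 13.41 × 80 = 1072.8 kips.
a = T/(0.85 f'_c b) = 1072.8/(0.85 × 4.9 × 17.1) = 15.063 in.
M_n = T(d − a/2) = 1072.8 × (38.4 − 7.5315) = 33115.7 kip·in.

M_n ≈ 33100 kip·in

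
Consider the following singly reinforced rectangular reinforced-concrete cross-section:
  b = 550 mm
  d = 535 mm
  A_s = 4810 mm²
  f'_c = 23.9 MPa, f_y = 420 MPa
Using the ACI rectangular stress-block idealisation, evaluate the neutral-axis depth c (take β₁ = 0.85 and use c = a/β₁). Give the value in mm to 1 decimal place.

c ≈ 212.7 mm

T = A_s f_y = 4810 × 420 = 2020200 N = 2020.2 kN.
Setting C = 0.85 f'_c a b equal to T: a = 2020200/(0.85 × 23.9 × 550) = 180.807 mm.
With β₁ = 0.85, c = a/β₁ = 180.807/0.85 = 212.7 mm.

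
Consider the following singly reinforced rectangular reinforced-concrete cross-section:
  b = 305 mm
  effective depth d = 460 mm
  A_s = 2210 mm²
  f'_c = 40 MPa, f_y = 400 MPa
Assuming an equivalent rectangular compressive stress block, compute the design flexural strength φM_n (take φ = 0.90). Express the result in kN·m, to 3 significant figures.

φM_n ≈ 332 kN·m

T = A_s f_y = 2210 × 400 = 884000 N = 884 kN.
From C = T: a = T/(0.85 f'_c b) = 884000/(0.85 × 40 × 305) = 85.25 mm.
M_n = T(d − a/2) = 884 kN × (460 − 42.625) mm = 368.96 kN·m.
φM_n = 0.90 × 368.96 = 332.06 kN·m.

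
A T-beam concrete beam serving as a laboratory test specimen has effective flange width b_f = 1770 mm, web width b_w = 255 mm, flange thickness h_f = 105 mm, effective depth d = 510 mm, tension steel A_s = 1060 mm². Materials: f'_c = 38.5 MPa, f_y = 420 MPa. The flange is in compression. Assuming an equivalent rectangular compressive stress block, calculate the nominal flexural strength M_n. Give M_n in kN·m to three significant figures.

M_n ≈ 225 kN·m

Tension: T = A_s f_y = 1060 × 420 = 445200 N.
Try a within the flange: a = T/(0.85 f'_c b_f) = 445200/(0.85 × 38.5 × 1770) = 7.69 mm.
Since a = 7.69 ≤ h_f = 105 mm, the stress block lies entirely in the flange; analyse as a rectangular beam of width b_f.
M_n = T(d − a/2) = 445200 × (510 − 3.845) = 225.34 × 10⁶ N·mm.
M_n = 225.34 kN·m.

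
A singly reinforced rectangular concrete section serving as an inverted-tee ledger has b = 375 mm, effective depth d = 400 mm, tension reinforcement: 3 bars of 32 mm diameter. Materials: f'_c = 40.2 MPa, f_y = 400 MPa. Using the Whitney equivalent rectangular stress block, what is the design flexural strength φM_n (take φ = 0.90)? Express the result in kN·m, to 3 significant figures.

A_s = 3 × 804 = 2412 mm².
T = A_s f_y = 2412 × 400 = 964800 N = 964.8 kN.
From C = T: a = T/(0.85 f'_c b) = 964800/(0.85 × 40.2 × 375) = 75.29 mm.
M_n = T(d − a/2) = 964.8 kN × (400 − 37.645) mm = 349.60 kN·m.
φM_n = 0.90 × 349.60 = 314.64 kN·m.

φM_n ≈ 315 kN·m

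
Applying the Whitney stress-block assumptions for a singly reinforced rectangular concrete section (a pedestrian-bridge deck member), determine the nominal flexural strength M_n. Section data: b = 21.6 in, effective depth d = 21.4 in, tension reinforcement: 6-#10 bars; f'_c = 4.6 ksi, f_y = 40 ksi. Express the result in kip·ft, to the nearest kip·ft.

M_n ≈ 498 kip·ft

A_s = 6 × 1.27 = 7.62 in².
T = A_s f_y = 7.62 × 40 = 304.8 kips.
a = T/(0.85 f'_c b) = 304.8/(0.85 × 4.6 × 21.6) = 3.609 in.
M_n = T(d − a/2) = 304.8 × (21.4 − 1.8045) = 5972.7 kip·in = 5972.7/12 = 497.73 kip·ft.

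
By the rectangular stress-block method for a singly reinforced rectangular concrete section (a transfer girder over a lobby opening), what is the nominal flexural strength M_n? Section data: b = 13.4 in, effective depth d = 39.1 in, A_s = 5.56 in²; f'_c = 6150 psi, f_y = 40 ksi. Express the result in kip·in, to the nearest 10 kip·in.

T = A_s f_y = 5.56 × 40 = 222.4 kips.
a = T/(0.85 f'_c b) = 222.4/(0.85 × 6.15 × 13.4) = 3.175 in.
M_n = T(d − a/2) = 222.4 × (39.1 − 1.5875) = 8342.8 kip·in.

M_n ≈ 8340 kip·in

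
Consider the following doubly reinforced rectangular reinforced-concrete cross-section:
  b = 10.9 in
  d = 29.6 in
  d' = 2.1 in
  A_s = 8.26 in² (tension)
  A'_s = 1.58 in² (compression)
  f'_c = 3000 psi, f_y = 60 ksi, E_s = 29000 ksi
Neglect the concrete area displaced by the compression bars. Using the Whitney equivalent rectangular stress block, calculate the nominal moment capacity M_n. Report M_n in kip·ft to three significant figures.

M_n ≈ 965 kip·ft

Assume both steels yield.
a = (A_s − A'_s) f_y/(0.85 f'_c b) = (8.26 − 1.58) × 60/(0.85 × 3 × 10.9) = 14.420 in.
c = a/β₁ = 14.420/0.85 = 16.965 in; ε'_s = 0.003(c − d')/c = 0.0026 ≥ ε_y = 0.0021, so the compression steel yields.
M_n = (A_s − A'_s) f_y (d − a/2) + A'_s f_y (d − d') = 400.8 × (29.6 − 7.21) + 94.8 × (29.6 − 2.1) = 8973.9 + 2607.0 = 11580.9 kip·in = 11580.9/12 = 965.08 kip·ft.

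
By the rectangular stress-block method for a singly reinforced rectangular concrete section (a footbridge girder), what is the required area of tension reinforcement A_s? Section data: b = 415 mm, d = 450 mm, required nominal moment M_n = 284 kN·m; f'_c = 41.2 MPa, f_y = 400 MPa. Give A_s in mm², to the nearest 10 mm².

A_s ≈ 1660 mm²

With M_n = 0.85 f'_c a b (d − a/2), solve the quadratic for a:
a = d − √(d² − 2M_n/(0.85 f'_c b)) = 450 − √(450² − 2 × 284×10⁶/(0.85 × 41.2 × 415)) = 45.75 mm.
A_s = 0.85 f'_c a b / f_y = 0.85 × 41.2 × 45.75 × 415 / 400 = 1662.2 mm².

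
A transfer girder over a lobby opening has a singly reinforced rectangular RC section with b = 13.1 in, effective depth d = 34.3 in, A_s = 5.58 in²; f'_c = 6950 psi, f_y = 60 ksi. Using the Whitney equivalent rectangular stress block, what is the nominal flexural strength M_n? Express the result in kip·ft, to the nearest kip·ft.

M_n ≈ 897 kip·ft

T = A_s f_y = 5.58 × 60 = 334.8 kips.
a = T/(0.85 f'_c b) = 334.8/(0.85 × 6.95 × 13.1) = 4.326 in.
M_n = T(d − a/2) = 334.8 × (34.3 − 2.163) = 10759.5 kip·in = 10759.5/12 = 896.63 kip·ft.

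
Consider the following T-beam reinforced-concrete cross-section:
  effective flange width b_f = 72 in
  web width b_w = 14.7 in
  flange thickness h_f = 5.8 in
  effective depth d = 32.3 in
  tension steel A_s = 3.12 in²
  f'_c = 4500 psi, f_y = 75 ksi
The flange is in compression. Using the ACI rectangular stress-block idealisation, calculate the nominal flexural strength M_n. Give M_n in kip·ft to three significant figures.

M_n ≈ 622 kip·ft

Tension: T = A_s f_y = 3.12 × 75 = 234 kips.
Try a within the flange: a = T/(0.85 f'_c b_f) = 234/(0.85 × 4.5 × 72) = 0.850 in.
Since a = 0.850 ≤ h_f = 5.8 in, the stress block lies entirely in the flange; analyse as a rectangular beam of width b_f.
M_n = T(d − a/2) = 234 × (32.3 − 0.425) = 7458.8 kip·in.
M_n = 7458.8/12 = 621.57 kip·ft.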